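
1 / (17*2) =1 / 34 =0.03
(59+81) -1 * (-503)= 643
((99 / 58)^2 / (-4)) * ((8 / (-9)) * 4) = 2178 / 841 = 2.59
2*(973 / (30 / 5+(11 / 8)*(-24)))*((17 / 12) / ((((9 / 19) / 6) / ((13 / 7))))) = -583661 / 243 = -2401.90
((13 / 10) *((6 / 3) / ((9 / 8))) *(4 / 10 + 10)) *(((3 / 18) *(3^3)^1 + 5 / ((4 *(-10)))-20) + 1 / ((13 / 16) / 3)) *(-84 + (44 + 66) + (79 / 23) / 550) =-10614836414 / 1423125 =-7458.82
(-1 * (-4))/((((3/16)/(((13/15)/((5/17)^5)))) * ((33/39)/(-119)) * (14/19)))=-2480183489888/1546875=-1603350.94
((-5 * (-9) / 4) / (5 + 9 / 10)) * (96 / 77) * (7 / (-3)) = -3600 / 649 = -5.55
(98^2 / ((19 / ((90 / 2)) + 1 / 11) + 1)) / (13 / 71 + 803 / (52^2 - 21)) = 32342854005 / 2458111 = 13157.61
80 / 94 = 40 / 47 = 0.85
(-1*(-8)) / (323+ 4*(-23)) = 0.03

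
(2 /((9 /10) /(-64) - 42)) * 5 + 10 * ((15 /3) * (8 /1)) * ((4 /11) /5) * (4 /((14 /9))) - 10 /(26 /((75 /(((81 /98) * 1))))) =9609027530 /242243001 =39.67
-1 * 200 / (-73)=200 / 73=2.74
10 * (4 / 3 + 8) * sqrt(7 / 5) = 56 * sqrt(35) / 3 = 110.43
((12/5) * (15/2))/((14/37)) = 333/7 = 47.57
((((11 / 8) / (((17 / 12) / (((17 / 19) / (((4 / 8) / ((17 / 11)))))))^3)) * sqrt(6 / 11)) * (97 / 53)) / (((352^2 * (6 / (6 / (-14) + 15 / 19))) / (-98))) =-90070029 * sqrt(66) / 1112381350663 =-0.00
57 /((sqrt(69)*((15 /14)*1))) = 266*sqrt(69) /345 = 6.40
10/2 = 5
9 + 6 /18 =28 /3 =9.33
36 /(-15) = -12 /5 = -2.40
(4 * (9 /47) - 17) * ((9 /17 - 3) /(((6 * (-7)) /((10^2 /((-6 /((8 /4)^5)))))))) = 1220800 /2397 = 509.30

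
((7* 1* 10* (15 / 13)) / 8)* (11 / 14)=825 / 104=7.93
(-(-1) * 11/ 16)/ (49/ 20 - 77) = -55/ 5964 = -0.01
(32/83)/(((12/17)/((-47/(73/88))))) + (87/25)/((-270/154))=-224465747/6816375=-32.93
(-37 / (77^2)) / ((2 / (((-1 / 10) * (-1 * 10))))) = -37 / 11858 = -0.00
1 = 1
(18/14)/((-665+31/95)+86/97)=-82935/42817586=-0.00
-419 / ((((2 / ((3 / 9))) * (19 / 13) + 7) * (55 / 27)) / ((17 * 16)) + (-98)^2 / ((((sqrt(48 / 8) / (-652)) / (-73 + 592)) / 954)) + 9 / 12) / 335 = 49483424016 / 73013262424145735255152613154641275 + 1973468929701192817840128 * sqrt(6) / 4891888582417764262095225081360965425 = 0.00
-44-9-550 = -603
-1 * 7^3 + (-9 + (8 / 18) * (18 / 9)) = -3160 / 9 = -351.11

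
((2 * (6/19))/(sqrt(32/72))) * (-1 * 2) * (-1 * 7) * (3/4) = 189/19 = 9.95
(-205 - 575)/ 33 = -260/ 11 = -23.64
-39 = -39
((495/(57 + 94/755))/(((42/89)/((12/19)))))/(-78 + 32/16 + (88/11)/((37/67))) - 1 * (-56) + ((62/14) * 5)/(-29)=10420828007369/189304653314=55.05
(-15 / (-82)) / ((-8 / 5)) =-75 / 656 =-0.11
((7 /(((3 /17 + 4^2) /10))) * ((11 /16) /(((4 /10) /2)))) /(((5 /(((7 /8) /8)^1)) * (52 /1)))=833 /133120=0.01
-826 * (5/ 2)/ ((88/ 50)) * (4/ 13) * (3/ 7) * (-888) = 19647000/ 143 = 137391.61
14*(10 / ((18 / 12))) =280 / 3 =93.33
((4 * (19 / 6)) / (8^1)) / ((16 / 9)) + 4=313 / 64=4.89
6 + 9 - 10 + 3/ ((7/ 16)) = 83/ 7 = 11.86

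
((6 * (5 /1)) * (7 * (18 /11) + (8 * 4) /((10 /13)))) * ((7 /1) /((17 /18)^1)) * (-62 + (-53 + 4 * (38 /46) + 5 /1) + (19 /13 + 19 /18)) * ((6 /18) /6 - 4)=813136979494 /167739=4847632.21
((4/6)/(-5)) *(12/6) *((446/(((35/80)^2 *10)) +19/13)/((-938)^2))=-0.00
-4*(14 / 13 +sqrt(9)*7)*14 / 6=-8036 / 39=-206.05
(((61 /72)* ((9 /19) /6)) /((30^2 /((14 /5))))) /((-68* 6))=-427 /837216000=-0.00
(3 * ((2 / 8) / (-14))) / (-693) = 1 / 12936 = 0.00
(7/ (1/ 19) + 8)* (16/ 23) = 2256/ 23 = 98.09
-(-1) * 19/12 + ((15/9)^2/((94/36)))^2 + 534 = 14227243/26508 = 536.72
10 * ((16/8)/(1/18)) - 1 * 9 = 351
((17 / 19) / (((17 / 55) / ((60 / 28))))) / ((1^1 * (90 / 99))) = 1815 / 266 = 6.82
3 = 3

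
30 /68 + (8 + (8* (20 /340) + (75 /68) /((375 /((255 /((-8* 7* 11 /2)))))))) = 186597 /20944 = 8.91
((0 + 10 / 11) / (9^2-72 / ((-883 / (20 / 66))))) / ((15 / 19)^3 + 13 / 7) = 211977395 / 44383257228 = 0.00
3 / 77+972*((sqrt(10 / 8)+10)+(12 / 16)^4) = 486*sqrt(5)+49415943 / 4928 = 11114.31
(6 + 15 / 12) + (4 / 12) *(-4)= 71 / 12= 5.92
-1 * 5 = -5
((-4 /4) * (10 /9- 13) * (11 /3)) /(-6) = -1177 /162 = -7.27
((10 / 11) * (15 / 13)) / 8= 75 / 572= 0.13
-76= -76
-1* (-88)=88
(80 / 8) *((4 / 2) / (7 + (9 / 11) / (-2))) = 88 / 29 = 3.03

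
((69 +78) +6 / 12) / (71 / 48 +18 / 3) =7080 / 359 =19.72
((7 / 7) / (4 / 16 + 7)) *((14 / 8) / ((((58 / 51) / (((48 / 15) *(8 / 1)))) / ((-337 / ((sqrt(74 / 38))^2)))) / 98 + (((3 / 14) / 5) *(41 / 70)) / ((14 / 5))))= 501794401920 / 18631587341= 26.93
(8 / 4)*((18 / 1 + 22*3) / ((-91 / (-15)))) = 360 / 13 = 27.69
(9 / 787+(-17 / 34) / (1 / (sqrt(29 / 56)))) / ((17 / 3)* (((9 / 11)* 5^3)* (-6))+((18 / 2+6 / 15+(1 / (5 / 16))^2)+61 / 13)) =-10725 / 3238311398+3575* sqrt(406) / 691278672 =0.00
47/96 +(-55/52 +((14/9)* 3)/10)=-211/2080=-0.10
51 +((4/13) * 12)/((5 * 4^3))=13263/260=51.01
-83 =-83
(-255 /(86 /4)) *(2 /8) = -255 /86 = -2.97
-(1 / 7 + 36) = -253 / 7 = -36.14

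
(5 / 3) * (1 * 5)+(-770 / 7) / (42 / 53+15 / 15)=-53.04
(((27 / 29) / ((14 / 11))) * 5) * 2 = 1485 / 203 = 7.32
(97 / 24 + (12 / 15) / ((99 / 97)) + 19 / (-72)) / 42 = 1129 / 10395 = 0.11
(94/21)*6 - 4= 160/7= 22.86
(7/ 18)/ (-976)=-7/ 17568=-0.00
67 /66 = 1.02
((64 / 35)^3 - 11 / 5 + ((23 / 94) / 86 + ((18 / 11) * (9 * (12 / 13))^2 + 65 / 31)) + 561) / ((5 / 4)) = 13581561847286309 / 24967872304375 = 543.96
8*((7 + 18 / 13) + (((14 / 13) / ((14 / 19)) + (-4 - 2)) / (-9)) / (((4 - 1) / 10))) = 80.52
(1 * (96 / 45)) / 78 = 16 / 585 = 0.03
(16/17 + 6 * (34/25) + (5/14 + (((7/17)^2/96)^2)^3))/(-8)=-754860109710332486498209779343/638472932498388795458479718400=-1.18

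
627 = 627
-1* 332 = -332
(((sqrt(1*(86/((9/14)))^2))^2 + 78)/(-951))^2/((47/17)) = 129.21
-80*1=-80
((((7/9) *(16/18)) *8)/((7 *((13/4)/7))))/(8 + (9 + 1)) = 896/9477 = 0.09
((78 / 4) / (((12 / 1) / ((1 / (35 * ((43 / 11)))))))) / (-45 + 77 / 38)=-2717 / 9830660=-0.00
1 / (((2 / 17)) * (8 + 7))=17 / 30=0.57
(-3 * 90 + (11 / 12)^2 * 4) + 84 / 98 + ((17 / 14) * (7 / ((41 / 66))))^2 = -33278645 / 423612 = -78.56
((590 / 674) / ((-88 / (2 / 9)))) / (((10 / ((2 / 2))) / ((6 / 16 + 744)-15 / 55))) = -1287793 / 7829184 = -0.16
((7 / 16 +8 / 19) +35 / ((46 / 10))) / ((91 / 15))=888045 / 636272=1.40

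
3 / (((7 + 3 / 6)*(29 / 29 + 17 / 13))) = 13 / 75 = 0.17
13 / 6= 2.17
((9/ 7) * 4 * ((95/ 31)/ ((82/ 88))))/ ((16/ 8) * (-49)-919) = -16720/ 1005361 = -0.02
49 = 49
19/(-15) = -19/15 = -1.27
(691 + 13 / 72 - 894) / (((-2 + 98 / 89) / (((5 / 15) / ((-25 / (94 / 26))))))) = -61084349 / 5616000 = -10.88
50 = 50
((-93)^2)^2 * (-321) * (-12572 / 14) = 21563197629858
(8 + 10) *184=3312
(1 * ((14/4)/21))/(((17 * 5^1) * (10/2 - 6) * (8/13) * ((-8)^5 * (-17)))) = -13/2272788480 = -0.00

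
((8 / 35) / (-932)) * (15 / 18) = -1 / 4893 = -0.00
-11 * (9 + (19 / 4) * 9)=-2277 / 4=-569.25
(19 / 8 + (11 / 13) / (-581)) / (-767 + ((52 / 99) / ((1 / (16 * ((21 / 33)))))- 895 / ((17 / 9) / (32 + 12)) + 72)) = -0.00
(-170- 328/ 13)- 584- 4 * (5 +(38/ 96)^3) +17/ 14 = -2008408105/ 2515968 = -798.26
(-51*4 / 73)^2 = 41616 / 5329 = 7.81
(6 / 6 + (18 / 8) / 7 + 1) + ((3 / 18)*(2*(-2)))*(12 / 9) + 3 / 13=5449 / 3276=1.66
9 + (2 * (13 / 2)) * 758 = 9863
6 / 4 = 3 / 2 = 1.50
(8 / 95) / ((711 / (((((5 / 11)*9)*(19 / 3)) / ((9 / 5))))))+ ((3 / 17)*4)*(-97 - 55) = -42795832 / 398871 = -107.29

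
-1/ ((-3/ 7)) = 7/ 3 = 2.33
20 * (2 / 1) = 40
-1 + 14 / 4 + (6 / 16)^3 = 1307 / 512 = 2.55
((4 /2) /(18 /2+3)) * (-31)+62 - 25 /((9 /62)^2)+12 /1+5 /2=-90322 /81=-1115.09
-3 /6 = -1 /2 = -0.50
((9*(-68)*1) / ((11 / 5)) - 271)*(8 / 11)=-48328 / 121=-399.40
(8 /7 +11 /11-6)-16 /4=-55 /7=-7.86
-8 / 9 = -0.89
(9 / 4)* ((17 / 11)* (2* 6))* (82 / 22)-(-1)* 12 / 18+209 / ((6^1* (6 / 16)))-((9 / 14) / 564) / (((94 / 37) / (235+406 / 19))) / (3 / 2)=637350273925 / 2559559464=249.01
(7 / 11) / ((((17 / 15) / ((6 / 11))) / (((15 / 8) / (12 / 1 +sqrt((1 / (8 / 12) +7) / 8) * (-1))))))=4725 * sqrt(17) / 4704359 +226800 / 4704359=0.05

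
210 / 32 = 105 / 16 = 6.56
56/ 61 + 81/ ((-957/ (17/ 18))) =0.84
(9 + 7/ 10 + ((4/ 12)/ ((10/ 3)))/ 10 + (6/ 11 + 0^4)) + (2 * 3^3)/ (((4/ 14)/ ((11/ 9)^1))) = 241.26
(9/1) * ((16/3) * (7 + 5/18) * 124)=43317.33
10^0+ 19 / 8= 27 / 8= 3.38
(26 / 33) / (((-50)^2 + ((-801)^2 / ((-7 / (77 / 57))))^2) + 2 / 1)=9386 / 182636230906503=0.00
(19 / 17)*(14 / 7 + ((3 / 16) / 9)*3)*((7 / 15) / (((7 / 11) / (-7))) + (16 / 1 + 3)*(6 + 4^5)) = 61335857 / 1360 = 45099.89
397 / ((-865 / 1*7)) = -397 / 6055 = -0.07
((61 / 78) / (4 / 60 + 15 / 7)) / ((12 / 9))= 6405 / 24128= 0.27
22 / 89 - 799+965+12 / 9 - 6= 43142 / 267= 161.58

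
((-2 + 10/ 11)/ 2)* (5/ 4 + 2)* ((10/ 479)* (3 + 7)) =-1950/ 5269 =-0.37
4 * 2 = 8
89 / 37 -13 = -392 / 37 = -10.59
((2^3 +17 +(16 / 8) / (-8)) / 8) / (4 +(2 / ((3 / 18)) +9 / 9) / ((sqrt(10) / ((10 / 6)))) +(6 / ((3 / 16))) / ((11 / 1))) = 186219 / 6892 - 467181 * sqrt(10) / 55136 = 0.22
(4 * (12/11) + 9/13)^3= 377933067/2924207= 129.24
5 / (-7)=-5 / 7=-0.71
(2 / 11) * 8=16 / 11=1.45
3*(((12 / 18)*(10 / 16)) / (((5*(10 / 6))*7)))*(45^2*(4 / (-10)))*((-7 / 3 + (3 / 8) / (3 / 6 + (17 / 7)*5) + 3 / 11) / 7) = 1281177 / 254408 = 5.04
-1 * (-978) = 978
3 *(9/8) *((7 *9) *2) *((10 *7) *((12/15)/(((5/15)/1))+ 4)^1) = 190512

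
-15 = -15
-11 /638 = -0.02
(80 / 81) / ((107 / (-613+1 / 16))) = -16345 / 2889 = -5.66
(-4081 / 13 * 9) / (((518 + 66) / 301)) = -11055429 / 7592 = -1456.19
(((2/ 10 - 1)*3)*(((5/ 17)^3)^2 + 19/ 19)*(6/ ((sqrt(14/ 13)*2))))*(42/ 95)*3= -9.21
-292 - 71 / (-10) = -2849 / 10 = -284.90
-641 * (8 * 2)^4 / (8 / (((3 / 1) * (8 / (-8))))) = 15753216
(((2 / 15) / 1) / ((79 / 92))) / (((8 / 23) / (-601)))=-268.29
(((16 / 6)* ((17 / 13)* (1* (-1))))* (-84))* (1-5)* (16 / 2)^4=-62390272 / 13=-4799251.69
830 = 830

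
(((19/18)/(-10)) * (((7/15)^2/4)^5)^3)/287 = -61178209360450414809914533/1519476554858509620000000000000000000000000000000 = -0.00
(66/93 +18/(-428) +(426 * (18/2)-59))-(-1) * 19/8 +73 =102191267/26536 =3851.04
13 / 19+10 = 203 / 19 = 10.68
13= 13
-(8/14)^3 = -64/343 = -0.19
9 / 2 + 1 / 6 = 14 / 3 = 4.67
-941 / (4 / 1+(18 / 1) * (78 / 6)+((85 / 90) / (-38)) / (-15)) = -9654660 / 2441897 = -3.95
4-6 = -2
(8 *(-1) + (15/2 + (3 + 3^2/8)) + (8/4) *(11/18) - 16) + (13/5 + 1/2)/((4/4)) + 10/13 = -34087/4680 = -7.28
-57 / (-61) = 57 / 61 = 0.93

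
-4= -4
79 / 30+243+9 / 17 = 125543 / 510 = 246.16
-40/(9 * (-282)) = 20/1269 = 0.02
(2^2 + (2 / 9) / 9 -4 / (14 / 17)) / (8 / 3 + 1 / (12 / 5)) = -1888 / 6993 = -0.27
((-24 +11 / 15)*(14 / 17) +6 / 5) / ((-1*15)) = 916 / 765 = 1.20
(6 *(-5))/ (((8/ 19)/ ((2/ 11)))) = -285/ 22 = -12.95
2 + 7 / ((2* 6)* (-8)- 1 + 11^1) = 165 / 86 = 1.92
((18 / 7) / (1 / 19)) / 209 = 18 / 77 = 0.23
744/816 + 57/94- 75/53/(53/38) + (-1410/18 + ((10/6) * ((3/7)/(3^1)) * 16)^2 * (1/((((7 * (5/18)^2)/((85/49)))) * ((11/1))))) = -91608700548488/1244808824721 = -73.59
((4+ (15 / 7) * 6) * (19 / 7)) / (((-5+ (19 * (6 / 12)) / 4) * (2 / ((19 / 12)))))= -42598 / 3087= -13.80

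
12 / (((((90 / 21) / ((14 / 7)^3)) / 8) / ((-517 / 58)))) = -231616 / 145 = -1597.35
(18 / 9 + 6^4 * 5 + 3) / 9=6485 / 9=720.56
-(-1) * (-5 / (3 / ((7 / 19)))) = -35 / 57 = -0.61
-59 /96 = -0.61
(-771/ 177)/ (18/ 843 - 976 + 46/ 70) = 2527595/ 565944933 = 0.00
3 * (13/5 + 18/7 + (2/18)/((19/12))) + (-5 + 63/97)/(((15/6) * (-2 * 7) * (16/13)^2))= 18644519/1179520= 15.81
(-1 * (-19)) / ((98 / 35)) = 95 / 14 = 6.79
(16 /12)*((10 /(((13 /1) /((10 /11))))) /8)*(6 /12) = 25 /429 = 0.06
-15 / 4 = -3.75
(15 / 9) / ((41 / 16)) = 80 / 123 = 0.65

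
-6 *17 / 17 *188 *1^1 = -1128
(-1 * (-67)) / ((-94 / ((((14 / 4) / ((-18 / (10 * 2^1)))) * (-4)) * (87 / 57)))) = -136010 / 8037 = -16.92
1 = 1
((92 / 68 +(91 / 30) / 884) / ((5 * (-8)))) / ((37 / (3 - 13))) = 2767 / 301920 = 0.01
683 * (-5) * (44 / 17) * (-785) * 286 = 33734872600 / 17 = 1984404270.59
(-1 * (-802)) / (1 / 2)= 1604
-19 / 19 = -1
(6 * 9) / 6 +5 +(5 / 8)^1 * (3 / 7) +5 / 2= 939 / 56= 16.77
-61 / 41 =-1.49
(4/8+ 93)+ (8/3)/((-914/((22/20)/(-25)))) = 32047169/342750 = 93.50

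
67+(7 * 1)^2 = 116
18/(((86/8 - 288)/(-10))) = 720/1109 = 0.65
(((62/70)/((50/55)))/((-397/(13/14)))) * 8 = -0.02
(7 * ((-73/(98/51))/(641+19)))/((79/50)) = -6205/24332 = -0.26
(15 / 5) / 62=3 / 62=0.05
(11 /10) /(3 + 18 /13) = 143 /570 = 0.25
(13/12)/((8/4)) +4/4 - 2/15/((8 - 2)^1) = 547/360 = 1.52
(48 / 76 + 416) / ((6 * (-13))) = -3958 / 741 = -5.34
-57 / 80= -0.71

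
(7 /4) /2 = 7 /8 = 0.88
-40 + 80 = 40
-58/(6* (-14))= 29/42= 0.69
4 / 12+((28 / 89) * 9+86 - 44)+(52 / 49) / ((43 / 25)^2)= 1101234959 / 24190467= 45.52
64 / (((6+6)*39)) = 16 / 117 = 0.14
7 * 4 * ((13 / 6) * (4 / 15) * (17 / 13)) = 952 / 45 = 21.16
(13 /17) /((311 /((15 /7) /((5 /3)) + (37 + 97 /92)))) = 0.10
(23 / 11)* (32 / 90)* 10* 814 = 54464 / 9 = 6051.56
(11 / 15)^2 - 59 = -13154 / 225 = -58.46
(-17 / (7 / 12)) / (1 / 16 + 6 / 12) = -1088 / 21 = -51.81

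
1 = 1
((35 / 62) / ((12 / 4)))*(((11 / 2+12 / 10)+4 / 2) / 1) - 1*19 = -2153 / 124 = -17.36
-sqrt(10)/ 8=-0.40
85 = 85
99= 99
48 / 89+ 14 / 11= 1774 / 979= 1.81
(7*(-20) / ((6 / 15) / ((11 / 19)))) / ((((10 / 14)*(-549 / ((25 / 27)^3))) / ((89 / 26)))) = 3747734375 / 2669073849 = 1.40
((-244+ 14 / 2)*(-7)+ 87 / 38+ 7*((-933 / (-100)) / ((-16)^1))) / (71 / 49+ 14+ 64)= 2468576439 / 118347200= 20.86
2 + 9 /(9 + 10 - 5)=37 /14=2.64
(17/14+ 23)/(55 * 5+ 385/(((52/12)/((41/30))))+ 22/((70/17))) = 7345/121869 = 0.06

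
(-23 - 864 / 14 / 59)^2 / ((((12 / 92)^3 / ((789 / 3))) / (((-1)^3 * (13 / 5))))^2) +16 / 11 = 1877344033063494674512859 / 34194820275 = 54901415418054.71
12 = 12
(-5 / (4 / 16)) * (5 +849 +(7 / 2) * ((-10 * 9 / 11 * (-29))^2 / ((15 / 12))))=-383544280 / 121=-3169787.44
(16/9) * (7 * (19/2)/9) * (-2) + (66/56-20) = -102271/2268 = -45.09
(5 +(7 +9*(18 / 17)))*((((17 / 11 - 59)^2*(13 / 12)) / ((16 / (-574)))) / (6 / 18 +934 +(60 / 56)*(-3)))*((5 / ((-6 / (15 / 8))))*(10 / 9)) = 1242846002125 / 241329297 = 5150.00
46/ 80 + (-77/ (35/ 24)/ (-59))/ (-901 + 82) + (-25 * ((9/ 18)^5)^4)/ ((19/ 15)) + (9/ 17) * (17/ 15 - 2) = 627711619571/ 5455280603136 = 0.12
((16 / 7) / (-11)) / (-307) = 16 / 23639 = 0.00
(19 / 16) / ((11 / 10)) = 95 / 88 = 1.08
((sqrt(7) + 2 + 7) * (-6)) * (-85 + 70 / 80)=2019 * sqrt(7) / 4 + 18171 / 4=5878.19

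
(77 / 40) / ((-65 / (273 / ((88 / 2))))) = -147 / 800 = -0.18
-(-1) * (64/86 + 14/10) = 461/215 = 2.14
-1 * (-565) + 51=616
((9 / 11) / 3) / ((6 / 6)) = 3 / 11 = 0.27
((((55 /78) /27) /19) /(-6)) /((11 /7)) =-35 /240084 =-0.00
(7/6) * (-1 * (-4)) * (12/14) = 4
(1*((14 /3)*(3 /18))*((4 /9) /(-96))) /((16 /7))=-49 /31104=-0.00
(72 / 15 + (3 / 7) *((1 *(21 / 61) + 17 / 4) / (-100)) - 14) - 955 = -164688723 / 170800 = -964.22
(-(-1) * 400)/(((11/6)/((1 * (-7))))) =-16800/11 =-1527.27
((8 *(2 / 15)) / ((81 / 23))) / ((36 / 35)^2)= 5635 / 19683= 0.29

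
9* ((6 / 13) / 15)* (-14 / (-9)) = 28 / 65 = 0.43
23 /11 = 2.09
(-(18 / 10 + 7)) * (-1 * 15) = 132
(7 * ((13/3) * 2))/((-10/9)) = -273/5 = -54.60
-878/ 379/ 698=-439/ 132271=-0.00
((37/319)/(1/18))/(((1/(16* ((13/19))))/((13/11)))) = 1800864/66671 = 27.01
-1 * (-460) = 460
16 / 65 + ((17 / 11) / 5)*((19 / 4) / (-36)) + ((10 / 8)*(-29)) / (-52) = 0.90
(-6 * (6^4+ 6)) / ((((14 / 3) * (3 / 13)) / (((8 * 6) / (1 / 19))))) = -6615648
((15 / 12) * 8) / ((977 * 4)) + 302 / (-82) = -294849 / 80114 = -3.68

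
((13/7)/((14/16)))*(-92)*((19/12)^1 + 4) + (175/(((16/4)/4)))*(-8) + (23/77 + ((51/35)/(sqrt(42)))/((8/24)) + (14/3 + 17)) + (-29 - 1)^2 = -2535886/1617 + 51*sqrt(42)/490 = -1567.59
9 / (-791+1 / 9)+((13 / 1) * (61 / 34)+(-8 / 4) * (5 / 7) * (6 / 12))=9570670 / 423521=22.60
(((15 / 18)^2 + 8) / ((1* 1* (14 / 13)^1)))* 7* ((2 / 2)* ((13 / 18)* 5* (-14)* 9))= -1851395 / 72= -25713.82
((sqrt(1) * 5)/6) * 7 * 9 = 105/2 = 52.50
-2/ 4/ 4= -1/ 8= -0.12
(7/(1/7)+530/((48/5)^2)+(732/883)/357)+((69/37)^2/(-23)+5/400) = 45252381364201/828578378880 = 54.61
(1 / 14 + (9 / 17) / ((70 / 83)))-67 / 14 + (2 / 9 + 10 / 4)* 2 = 14543 / 10710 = 1.36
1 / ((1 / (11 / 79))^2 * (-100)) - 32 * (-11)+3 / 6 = 219995129 / 624100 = 352.50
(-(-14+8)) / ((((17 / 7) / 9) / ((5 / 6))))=315 / 17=18.53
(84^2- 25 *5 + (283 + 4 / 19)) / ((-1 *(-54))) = 7615 / 57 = 133.60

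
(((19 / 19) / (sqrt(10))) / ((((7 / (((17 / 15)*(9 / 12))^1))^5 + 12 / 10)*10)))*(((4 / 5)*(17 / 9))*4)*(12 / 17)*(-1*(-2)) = 22717712*sqrt(10) / 10084519467825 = 0.00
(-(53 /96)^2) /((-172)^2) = -2809 /272646144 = -0.00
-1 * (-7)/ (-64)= -7/ 64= -0.11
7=7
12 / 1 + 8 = 20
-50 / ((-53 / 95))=4750 / 53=89.62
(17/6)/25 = 0.11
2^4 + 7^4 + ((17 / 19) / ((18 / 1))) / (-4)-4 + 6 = 3309175 / 1368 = 2418.99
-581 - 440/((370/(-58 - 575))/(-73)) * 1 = -2054693/37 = -55532.24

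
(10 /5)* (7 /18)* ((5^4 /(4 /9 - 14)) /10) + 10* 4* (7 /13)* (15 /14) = 61825 /3172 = 19.49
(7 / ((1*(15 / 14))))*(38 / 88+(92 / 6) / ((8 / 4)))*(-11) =-52381 / 90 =-582.01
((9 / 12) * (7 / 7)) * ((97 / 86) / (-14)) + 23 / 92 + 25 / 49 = 23591 / 33712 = 0.70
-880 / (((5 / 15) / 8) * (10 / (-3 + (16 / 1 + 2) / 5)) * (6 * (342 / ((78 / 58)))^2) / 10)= -29744 / 910803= -0.03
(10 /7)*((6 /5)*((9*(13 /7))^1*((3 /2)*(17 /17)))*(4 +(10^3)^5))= 2106000000000008424 /49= 42979591836734865.80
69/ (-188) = -0.37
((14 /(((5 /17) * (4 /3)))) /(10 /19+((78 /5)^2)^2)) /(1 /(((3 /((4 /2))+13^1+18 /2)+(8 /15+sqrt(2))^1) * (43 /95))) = 383775 * sqrt(2) /1406584628+18446785 /2813169256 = 0.01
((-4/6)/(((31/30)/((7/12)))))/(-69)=35/6417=0.01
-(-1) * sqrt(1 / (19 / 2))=0.32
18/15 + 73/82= 857/410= 2.09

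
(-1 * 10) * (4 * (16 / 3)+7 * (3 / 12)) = -1385 / 6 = -230.83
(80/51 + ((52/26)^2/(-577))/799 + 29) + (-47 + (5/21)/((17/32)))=-51580366/3227161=-15.98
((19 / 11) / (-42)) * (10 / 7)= -95 / 1617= -0.06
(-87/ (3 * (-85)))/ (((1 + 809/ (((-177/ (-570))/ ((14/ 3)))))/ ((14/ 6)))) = 11977/ 182929945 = 0.00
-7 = -7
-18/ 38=-9/ 19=-0.47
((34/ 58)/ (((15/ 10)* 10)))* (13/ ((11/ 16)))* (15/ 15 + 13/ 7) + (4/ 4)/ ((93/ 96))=652832/ 207669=3.14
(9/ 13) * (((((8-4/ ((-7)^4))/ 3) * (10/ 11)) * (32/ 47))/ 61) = 18435840/ 984364381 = 0.02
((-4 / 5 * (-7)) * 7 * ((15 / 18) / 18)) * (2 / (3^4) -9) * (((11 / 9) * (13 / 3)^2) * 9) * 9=-66223157 / 2187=-30280.36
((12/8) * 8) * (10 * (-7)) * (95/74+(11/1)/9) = -233660/111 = -2105.05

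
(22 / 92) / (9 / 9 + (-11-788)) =-11 / 36708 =-0.00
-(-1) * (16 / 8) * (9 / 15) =6 / 5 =1.20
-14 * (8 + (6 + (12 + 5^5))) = -44114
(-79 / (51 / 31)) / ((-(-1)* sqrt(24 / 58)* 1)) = -74.65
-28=-28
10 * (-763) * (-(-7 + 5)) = -15260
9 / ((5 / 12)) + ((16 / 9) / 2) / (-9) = 21.50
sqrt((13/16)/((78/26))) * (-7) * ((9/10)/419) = -21 * sqrt(39)/16760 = -0.01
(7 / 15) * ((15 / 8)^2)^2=23625 / 4096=5.77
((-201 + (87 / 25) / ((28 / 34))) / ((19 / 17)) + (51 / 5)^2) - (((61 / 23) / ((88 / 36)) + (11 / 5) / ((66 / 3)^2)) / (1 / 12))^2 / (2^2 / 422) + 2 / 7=-3853423216096 / 212829925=-18105.65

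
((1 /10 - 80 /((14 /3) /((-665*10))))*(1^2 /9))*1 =1140001 /90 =12666.68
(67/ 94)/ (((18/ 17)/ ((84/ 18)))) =7973/ 2538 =3.14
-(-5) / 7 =5 / 7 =0.71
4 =4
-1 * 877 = -877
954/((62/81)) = 38637/31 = 1246.35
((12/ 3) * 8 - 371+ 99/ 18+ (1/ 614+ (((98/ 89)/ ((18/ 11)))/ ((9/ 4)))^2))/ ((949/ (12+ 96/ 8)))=-42555494242816/ 5047000923861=-8.43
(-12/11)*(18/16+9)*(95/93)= -7695/682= -11.28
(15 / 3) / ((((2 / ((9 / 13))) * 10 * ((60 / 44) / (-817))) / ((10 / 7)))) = -26961 / 182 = -148.14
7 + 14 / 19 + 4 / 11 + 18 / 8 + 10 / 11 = 9413 / 836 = 11.26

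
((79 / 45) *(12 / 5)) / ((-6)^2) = 0.12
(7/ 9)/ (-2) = -7/ 18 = -0.39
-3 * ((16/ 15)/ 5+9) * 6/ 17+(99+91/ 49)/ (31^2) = -27590092/ 2858975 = -9.65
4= 4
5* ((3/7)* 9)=135/7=19.29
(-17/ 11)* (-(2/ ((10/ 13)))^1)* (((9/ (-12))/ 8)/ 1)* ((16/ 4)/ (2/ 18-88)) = 5967/ 348040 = 0.02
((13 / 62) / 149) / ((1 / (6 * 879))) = 34281 / 4619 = 7.42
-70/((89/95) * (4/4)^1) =-6650/89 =-74.72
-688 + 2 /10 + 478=-1049 /5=-209.80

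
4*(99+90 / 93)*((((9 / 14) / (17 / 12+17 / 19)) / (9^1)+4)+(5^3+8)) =6266264772 / 114359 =54794.68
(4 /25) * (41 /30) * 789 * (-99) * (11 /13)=-23485374 /1625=-14452.54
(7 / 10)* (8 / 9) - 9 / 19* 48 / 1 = -18908 / 855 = -22.11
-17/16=-1.06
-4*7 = -28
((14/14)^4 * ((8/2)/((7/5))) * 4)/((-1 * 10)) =-8/7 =-1.14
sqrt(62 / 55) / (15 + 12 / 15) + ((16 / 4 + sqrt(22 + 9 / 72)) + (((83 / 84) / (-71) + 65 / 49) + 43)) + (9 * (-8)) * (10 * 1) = -28041605 / 41748 + sqrt(3410) / 869 + sqrt(354) / 4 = -666.92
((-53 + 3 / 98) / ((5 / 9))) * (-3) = 140157 / 490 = 286.03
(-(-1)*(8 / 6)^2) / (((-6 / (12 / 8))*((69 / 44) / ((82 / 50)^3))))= -12130096 / 9703125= -1.25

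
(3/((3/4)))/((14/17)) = 4.86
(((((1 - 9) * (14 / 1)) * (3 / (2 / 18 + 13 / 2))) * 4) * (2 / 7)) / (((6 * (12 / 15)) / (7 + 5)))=-17280 / 119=-145.21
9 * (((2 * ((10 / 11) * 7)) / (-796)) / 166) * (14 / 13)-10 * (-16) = 377906755 / 2361931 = 160.00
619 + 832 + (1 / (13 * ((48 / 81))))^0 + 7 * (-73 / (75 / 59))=1050.01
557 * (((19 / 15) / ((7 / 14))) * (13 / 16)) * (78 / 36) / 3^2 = 1788527 / 6480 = 276.01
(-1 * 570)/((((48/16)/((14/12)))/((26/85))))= -3458/51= -67.80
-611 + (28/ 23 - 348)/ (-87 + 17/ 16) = -19195259/ 31625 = -606.96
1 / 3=0.33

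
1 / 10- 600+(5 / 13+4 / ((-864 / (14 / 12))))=-50503631 / 84240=-599.52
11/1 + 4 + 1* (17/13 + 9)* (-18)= -2217/13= -170.54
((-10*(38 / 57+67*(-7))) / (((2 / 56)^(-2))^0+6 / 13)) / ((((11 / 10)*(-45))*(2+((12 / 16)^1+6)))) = -292240 / 39501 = -7.40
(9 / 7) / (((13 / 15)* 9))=15 / 91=0.16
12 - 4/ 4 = 11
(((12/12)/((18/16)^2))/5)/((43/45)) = 64/387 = 0.17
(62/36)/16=31/288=0.11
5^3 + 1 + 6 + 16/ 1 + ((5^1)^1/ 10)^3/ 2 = 2369/ 16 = 148.06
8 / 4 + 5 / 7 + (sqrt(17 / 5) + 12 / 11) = sqrt(85) / 5 + 293 / 77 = 5.65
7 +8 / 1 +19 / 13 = 214 / 13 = 16.46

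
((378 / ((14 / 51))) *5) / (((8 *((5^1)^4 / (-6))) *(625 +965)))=-1377 / 265000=-0.01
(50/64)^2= 625/1024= 0.61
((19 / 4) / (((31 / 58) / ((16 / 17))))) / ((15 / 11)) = 48488 / 7905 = 6.13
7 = 7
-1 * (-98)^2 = -9604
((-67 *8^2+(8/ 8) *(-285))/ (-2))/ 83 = 4573/ 166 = 27.55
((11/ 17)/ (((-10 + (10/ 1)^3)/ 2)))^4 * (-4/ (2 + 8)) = -2/ 1712441503125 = -0.00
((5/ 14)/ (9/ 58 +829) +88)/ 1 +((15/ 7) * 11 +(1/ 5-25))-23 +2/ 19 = 2042823273/ 31980515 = 63.88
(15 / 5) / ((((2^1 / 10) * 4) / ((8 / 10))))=3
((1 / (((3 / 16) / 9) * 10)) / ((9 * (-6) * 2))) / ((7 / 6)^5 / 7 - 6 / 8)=1728 / 17155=0.10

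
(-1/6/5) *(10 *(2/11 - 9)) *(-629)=-1848.88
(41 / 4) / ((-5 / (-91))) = 3731 / 20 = 186.55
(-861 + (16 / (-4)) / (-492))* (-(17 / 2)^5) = 75182848007 / 1968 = 38202666.67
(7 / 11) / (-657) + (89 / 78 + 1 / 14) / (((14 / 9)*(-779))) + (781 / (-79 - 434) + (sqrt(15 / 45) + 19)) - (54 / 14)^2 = sqrt(3) / 3 + 55903090687 / 21517221726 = 3.18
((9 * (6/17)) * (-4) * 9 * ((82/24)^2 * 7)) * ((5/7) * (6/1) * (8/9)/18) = -33620/17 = -1977.65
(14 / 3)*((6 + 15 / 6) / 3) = 119 / 9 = 13.22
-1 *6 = -6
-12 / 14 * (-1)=0.86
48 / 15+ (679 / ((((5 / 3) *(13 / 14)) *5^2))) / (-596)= 1535341 / 484250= 3.17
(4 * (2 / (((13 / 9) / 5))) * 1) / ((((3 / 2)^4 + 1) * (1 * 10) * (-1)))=-576 / 1261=-0.46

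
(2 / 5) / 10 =1 / 25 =0.04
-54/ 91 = -0.59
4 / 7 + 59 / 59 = 11 / 7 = 1.57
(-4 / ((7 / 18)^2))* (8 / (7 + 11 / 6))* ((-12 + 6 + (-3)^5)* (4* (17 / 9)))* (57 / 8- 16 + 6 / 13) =-1828656000 / 4823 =-379153.22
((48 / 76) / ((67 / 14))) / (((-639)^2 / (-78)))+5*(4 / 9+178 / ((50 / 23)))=118865658659 / 288773685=411.62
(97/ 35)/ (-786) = -97/ 27510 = -0.00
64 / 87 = 0.74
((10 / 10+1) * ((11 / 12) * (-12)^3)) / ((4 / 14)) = -11088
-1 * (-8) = 8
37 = 37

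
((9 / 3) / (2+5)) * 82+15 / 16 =4041 / 112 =36.08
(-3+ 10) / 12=7 / 12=0.58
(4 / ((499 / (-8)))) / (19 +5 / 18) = -576 / 173153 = -0.00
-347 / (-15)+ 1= 362 / 15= 24.13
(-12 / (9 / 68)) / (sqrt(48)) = -68*sqrt(3) / 9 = -13.09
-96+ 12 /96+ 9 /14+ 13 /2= -4969 /56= -88.73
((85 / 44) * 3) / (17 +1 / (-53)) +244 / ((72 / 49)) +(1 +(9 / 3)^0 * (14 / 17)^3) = 6535304359 / 38910960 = 167.96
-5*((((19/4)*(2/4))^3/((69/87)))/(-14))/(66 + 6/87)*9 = 259578855/315879424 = 0.82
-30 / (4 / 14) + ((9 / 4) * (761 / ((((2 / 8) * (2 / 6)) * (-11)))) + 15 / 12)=-86753 / 44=-1971.66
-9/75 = -3/25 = -0.12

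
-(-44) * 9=396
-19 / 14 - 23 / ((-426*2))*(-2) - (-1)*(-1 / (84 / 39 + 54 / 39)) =-116167 / 68586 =-1.69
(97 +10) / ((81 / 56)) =5992 / 81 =73.98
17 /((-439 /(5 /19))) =-85 /8341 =-0.01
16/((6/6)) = 16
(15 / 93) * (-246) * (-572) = 703560 / 31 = 22695.48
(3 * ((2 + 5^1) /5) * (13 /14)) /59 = 39 /590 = 0.07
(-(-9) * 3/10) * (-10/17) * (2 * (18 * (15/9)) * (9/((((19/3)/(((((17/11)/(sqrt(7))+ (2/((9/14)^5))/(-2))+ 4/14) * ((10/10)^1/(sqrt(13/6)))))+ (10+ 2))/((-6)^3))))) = 2099520 * (-2359610+ 59049 * sqrt(7))/(-320906960+ 8030664 * sqrt(7)+ 3199581 * sqrt(78)) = 17044.99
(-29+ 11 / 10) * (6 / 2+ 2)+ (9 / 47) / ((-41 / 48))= -538497 / 3854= -139.72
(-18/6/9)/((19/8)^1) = -8/57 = -0.14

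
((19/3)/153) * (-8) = -152/459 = -0.33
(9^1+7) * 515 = 8240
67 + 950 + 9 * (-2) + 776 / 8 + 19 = 1115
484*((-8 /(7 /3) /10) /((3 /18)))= -34848 /35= -995.66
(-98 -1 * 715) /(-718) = 813 /718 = 1.13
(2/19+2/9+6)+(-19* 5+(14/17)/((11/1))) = -2833087/31977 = -88.60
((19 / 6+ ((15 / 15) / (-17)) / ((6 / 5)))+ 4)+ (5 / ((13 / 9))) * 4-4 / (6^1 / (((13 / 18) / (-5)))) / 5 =3130148 / 149175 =20.98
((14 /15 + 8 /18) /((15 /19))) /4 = 0.44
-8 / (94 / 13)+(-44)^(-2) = -100625 / 90992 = -1.11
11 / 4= 2.75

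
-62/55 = -1.13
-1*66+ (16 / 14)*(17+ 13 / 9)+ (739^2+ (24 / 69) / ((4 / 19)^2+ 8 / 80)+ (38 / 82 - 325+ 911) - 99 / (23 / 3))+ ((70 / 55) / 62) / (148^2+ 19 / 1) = 126489740425686060202 / 231389862677127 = 546652.04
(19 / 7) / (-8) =-19 / 56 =-0.34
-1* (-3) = 3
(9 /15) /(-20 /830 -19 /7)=-1743 /7955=-0.22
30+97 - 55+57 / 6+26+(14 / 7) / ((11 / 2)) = 2373 / 22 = 107.86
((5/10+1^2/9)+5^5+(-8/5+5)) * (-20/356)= -175.79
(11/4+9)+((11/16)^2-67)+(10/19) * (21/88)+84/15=-49.05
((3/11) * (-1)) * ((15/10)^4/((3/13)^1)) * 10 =-5265/88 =-59.83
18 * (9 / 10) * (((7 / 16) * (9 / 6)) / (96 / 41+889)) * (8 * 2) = 69741 / 365450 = 0.19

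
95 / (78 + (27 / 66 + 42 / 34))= 35530 / 29787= 1.19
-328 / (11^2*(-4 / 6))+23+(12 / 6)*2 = 3759 / 121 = 31.07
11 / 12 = 0.92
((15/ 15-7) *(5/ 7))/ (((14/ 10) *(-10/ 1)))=15/ 49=0.31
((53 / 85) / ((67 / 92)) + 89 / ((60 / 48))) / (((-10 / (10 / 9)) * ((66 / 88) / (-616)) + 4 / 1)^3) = 1227770310688768 / 1099487028892793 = 1.12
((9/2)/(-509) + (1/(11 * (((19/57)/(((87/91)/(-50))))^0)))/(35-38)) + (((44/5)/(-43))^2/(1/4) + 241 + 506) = 1160202705611/1552882650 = 747.13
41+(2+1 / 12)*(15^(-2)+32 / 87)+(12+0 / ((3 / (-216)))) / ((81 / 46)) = 152185 / 3132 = 48.59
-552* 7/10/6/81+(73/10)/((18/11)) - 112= -175501/1620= -108.33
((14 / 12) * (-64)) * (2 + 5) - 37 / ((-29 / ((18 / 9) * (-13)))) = -48358 / 87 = -555.84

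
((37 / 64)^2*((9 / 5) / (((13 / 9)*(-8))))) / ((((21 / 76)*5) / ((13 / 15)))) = -234099 / 7168000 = -0.03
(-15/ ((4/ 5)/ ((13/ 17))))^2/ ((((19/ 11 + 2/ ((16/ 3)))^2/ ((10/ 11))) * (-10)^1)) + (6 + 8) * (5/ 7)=2283310/ 395641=5.77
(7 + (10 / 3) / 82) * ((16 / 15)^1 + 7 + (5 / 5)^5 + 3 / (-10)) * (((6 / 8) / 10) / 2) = 113879 / 49200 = 2.31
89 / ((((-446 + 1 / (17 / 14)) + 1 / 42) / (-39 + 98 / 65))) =154861602 / 20659535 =7.50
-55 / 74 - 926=-68579 / 74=-926.74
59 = 59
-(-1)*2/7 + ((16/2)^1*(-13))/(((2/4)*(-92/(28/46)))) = 6154/3703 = 1.66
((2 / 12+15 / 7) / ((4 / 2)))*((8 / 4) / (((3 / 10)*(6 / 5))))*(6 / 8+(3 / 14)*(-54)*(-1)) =79.05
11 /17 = 0.65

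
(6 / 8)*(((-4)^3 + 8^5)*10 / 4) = 61320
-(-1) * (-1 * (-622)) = 622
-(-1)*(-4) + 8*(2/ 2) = 4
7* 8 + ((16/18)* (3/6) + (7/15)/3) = 283/5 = 56.60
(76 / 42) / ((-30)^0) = 38 / 21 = 1.81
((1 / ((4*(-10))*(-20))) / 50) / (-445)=-1 / 17800000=-0.00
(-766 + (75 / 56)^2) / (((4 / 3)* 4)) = -7189653 / 50176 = -143.29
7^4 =2401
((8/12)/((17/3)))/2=1/17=0.06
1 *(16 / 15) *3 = 16 / 5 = 3.20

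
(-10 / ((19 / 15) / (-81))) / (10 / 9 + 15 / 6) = 43740 / 247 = 177.09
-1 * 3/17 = -0.18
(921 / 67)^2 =848241 / 4489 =188.96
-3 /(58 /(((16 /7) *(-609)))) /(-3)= -24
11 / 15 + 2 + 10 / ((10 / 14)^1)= 251 / 15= 16.73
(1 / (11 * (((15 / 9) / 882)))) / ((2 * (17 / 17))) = 1323 / 55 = 24.05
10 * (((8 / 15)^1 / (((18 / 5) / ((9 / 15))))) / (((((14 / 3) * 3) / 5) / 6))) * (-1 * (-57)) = 108.57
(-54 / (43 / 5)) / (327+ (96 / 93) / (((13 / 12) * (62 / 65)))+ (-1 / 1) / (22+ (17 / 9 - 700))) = -87715275 / 4581992194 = -0.02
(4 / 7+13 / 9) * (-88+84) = -8.06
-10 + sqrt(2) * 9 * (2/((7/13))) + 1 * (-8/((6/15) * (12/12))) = -30 + 234 * sqrt(2)/7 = 17.28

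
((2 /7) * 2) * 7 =4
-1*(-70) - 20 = 50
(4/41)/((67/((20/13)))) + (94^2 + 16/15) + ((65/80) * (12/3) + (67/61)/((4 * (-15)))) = 96287272301/10891855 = 8840.30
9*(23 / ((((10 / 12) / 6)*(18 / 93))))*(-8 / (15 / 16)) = -1642752 / 25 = -65710.08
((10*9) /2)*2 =90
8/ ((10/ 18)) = 72/ 5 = 14.40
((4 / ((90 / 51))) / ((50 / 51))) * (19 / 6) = 5491 / 750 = 7.32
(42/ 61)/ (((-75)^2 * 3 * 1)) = 14/ 343125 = 0.00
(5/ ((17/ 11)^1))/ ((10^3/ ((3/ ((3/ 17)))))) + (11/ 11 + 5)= 1211/ 200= 6.06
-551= -551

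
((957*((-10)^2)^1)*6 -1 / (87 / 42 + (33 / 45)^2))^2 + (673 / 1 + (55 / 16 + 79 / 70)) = 12472450395236798025957 / 37829098160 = 329705200543.88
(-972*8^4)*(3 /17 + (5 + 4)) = -621084672 /17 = -36534392.47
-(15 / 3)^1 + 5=0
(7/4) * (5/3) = 35/12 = 2.92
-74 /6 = -37 /3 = -12.33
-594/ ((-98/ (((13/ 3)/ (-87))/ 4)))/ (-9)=143/ 17052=0.01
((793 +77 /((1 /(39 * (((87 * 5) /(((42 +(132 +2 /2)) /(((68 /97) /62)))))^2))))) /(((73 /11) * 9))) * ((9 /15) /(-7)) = -13844203986041 /12128778477375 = -1.14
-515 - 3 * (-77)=-284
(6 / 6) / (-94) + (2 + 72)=6955 / 94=73.99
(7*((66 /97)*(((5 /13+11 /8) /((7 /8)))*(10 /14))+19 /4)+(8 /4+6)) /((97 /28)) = 1698015 /122317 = 13.88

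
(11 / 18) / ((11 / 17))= 0.94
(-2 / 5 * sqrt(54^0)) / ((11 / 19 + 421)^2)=-361 / 160400250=-0.00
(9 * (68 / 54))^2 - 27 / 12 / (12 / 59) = 16903 / 144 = 117.38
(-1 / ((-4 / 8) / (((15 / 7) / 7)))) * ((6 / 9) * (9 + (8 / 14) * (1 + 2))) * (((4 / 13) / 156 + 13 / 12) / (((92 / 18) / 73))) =180757125 / 2666482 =67.79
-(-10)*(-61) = -610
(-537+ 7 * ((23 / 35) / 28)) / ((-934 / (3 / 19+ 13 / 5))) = 9845567 / 6211100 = 1.59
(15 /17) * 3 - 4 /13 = 517 /221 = 2.34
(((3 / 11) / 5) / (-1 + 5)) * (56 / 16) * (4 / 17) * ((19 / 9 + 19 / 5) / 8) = 931 / 112200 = 0.01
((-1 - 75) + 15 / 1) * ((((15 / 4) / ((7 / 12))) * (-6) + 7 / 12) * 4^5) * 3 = 49830656 / 7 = 7118665.14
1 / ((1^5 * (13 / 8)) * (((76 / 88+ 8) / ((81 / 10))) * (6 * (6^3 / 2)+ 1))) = 216 / 249275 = 0.00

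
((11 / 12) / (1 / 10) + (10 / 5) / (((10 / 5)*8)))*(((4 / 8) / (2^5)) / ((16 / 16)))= 223 / 1536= 0.15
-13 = -13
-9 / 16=-0.56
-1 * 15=-15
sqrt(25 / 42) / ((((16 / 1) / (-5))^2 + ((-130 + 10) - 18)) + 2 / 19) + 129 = 129 - 2375*sqrt(42) / 2546712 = 128.99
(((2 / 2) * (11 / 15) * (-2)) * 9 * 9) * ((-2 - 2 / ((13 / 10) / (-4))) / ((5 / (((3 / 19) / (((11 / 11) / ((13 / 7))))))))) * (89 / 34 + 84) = -1491534 / 595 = -2506.78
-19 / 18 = -1.06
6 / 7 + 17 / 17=13 / 7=1.86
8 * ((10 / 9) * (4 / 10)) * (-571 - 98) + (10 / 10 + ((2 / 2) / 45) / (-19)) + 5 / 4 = -8127349 / 3420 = -2376.42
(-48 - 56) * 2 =-208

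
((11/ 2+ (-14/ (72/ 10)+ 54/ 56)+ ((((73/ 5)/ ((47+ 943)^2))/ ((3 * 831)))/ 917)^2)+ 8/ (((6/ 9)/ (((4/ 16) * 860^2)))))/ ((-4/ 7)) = -278472976779807376116922145817829/ 71717636177400082023000000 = -3882907.91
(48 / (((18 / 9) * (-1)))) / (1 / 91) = -2184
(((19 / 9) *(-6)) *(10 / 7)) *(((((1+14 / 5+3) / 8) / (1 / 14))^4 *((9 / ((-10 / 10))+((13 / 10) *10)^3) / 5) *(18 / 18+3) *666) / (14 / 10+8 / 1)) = -264389192623752 / 5875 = -45002415765.75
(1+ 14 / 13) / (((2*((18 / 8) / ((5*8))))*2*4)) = 30 / 13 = 2.31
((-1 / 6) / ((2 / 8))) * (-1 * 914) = 1828 / 3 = 609.33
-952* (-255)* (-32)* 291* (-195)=440813318400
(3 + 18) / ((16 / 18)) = 189 / 8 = 23.62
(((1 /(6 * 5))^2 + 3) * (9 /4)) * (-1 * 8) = -2701 /50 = -54.02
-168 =-168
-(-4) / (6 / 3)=2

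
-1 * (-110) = 110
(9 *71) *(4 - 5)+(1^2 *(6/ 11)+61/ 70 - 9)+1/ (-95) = -1891933/ 2926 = -646.59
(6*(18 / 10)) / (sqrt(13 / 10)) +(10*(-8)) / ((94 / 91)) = -3640 / 47 +54*sqrt(130) / 65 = -67.97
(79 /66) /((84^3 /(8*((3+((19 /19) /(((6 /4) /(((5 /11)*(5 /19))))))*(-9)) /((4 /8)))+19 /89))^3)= 25194566915891804261 /88443595238359429135482525057024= 0.00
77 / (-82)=-77 / 82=-0.94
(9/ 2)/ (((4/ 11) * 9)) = 11/ 8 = 1.38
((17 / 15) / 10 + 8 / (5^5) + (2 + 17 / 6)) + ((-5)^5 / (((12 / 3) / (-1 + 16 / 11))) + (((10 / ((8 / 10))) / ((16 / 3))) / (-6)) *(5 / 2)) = -4635060833 / 13200000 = -351.14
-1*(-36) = 36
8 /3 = 2.67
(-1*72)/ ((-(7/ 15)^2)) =16200/ 49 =330.61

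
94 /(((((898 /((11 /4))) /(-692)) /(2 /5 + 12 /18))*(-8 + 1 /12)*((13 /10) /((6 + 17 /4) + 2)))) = 140243488 /554515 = 252.91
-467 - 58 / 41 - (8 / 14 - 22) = -128285 / 287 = -446.99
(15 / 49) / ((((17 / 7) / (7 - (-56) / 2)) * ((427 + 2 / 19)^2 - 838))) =0.00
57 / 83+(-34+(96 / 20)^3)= 801767 / 10375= 77.28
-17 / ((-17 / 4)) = 4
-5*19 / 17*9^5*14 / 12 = -13089195 / 34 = -384976.32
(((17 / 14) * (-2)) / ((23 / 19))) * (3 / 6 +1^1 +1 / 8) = -4199 / 1288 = -3.26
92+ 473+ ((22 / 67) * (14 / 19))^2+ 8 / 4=918934807 / 1620529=567.06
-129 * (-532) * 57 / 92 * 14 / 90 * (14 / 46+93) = 1632305542 / 2645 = 617128.75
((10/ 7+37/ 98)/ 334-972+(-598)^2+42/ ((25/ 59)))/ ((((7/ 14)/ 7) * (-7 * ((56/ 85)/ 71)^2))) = -425273278569828929/ 51323776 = -8286087106.49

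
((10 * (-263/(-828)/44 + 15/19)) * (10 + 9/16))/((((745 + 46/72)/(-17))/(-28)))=3261986455/60722024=53.72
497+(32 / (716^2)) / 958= 7627776584 / 15347639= 497.00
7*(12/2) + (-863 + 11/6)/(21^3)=2328605/55566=41.91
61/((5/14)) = 854/5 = 170.80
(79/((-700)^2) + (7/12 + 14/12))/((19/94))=40306213/4655000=8.66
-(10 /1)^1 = -10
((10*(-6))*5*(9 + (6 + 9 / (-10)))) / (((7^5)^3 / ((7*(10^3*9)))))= -38070000 / 678223072849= -0.00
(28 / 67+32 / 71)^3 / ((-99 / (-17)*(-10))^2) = 5097048780688 / 26376055752437325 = 0.00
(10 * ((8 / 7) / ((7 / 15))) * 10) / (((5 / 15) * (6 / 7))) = 6000 / 7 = 857.14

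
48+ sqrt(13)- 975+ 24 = -903+ sqrt(13) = -899.39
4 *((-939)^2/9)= 391876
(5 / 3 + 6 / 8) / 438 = 29 / 5256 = 0.01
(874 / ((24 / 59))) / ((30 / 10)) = 25783 / 36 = 716.19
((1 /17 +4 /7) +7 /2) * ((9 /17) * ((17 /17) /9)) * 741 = 180.03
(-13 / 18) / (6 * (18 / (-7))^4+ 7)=-31213 / 11639934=-0.00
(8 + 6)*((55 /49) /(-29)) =-110 /203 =-0.54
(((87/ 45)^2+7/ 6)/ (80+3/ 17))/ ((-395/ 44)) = -825418/ 121136625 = -0.01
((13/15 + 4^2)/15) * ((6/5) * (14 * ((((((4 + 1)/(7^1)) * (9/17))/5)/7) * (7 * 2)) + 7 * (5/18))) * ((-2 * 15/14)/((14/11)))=-3459269/374850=-9.23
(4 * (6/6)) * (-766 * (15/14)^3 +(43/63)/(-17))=-197780053/52479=-3768.75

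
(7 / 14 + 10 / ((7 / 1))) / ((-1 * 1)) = -27 / 14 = -1.93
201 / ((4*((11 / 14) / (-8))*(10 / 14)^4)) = -13512828 / 6875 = -1965.50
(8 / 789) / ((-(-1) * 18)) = 4 / 7101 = 0.00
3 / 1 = 3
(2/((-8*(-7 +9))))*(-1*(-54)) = -6.75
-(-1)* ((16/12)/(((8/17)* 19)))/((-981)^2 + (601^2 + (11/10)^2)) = 850/7544310297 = 0.00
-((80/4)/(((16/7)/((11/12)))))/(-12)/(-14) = -55/1152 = -0.05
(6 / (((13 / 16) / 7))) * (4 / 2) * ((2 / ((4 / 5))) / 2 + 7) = 11088 / 13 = 852.92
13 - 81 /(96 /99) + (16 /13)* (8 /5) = -68.56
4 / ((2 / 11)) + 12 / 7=166 / 7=23.71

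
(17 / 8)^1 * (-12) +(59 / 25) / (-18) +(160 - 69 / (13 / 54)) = -445321 / 2925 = -152.25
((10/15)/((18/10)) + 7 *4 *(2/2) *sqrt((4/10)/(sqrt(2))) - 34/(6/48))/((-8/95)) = -133 *2^(1/4) *sqrt(5)/2 + 348365/108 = 3048.77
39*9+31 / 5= 1786 / 5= 357.20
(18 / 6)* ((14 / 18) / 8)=7 / 24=0.29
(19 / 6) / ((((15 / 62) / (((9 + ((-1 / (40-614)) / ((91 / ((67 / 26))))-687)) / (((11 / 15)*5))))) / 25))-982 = -2755709776429 / 44816772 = -61488.36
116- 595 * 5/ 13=-1467/ 13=-112.85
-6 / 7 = -0.86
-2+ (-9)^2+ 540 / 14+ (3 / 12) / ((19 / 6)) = 31295 / 266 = 117.65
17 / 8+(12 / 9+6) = 227 / 24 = 9.46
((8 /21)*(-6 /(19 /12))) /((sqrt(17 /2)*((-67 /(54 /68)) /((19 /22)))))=1296*sqrt(34) /1490951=0.01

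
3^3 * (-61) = -1647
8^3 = 512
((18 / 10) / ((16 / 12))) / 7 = 27 / 140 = 0.19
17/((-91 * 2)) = -17/182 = -0.09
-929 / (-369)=929 / 369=2.52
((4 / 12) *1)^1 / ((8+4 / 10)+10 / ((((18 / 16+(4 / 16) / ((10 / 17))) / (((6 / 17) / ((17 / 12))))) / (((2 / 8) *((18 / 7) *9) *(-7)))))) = -0.01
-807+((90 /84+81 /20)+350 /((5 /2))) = -92663 /140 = -661.88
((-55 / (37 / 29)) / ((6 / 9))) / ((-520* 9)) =0.01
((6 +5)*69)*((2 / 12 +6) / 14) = 9361 / 28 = 334.32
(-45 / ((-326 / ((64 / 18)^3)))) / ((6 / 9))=9.31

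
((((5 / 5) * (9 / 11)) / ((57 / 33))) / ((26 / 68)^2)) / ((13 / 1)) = 10404 / 41743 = 0.25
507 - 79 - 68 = 360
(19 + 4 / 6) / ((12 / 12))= 59 / 3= 19.67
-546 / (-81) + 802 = 21836 / 27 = 808.74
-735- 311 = -1046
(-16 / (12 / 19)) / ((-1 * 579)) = 76 / 1737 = 0.04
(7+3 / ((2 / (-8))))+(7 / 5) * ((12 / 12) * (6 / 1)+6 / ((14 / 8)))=41 / 5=8.20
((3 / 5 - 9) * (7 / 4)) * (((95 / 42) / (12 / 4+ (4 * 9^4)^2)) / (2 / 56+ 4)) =-931 / 77828471907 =-0.00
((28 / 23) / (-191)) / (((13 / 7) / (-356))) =69776 / 57109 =1.22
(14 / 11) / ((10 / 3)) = 21 / 55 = 0.38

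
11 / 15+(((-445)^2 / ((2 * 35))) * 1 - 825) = 420979 / 210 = 2004.66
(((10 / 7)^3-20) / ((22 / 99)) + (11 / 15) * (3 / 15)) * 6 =-3947954 / 8575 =-460.40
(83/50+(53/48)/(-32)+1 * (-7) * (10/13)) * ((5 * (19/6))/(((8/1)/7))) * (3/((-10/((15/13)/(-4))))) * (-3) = 748744647/55377920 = 13.52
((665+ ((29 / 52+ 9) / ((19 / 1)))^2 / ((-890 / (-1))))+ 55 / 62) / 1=17933554400079 / 26931812960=665.89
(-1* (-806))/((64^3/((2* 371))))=149513/65536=2.28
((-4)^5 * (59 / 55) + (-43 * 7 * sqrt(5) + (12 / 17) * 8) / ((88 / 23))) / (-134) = 6923 * sqrt(5) / 11792 + 512846 / 62645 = 9.50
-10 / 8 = -5 / 4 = -1.25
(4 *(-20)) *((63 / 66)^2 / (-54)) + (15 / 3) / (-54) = 8215 / 6534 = 1.26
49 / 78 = 0.63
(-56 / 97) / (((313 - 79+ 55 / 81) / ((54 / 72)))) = -3402 / 1843873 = -0.00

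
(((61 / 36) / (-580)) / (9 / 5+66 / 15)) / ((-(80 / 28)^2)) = 2989 / 51782400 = 0.00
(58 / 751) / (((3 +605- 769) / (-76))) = 4408 / 120911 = 0.04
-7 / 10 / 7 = -0.10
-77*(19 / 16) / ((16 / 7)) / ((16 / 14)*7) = -10241 / 2048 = -5.00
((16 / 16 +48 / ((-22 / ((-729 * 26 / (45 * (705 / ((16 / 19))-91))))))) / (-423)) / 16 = -1465349 / 4444173360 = -0.00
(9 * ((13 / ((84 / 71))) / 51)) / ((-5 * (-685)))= 923 / 1630300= 0.00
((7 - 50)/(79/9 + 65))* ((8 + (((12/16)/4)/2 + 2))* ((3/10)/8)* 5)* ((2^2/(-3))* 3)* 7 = 30.89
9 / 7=1.29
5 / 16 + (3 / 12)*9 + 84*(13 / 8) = 2225 / 16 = 139.06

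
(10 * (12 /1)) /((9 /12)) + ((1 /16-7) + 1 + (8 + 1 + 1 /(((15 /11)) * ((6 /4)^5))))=9515437 /58320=163.16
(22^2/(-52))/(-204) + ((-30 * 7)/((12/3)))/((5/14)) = -389723/2652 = -146.95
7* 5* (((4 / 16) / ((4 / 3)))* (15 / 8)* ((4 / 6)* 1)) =525 / 64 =8.20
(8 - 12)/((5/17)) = -68/5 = -13.60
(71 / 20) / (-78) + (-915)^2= 1306070929 / 1560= 837224.95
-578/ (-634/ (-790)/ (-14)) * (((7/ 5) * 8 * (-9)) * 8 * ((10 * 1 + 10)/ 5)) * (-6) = 61860685824/ 317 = 195144119.32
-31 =-31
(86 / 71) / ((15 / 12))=344 / 355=0.97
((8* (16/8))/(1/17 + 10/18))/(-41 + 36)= -5.21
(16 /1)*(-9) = -144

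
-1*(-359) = 359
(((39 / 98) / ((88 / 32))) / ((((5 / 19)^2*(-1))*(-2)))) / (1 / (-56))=-112632 / 1925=-58.51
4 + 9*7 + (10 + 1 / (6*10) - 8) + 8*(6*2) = 9901 / 60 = 165.02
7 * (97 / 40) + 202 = 8759 / 40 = 218.98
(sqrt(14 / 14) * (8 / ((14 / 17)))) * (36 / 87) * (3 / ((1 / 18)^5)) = 4625662464 / 203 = 22786514.60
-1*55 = -55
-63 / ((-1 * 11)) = 63 / 11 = 5.73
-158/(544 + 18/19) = -1501/5177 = -0.29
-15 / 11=-1.36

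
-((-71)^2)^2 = -25411681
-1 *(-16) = 16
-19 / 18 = -1.06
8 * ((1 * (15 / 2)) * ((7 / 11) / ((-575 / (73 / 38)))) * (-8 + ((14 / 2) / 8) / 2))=16863 / 17480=0.96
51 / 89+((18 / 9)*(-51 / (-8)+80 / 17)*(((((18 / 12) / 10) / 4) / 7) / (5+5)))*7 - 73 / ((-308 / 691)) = 61300818413 / 372803200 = 164.43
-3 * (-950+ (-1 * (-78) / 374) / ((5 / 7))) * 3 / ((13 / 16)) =127868688 / 12155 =10519.84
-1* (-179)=179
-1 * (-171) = 171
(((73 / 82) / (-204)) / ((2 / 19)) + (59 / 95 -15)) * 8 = -45832661 / 397290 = -115.36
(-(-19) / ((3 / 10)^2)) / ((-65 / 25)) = -9500 / 117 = -81.20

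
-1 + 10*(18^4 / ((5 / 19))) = 3989087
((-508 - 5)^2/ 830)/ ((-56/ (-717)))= 188692173/ 46480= 4059.64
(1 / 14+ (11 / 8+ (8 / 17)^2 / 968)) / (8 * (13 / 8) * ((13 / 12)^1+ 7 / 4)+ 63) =8498811 / 586500068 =0.01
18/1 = 18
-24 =-24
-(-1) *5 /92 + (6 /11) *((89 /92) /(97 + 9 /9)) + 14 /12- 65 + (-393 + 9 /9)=-16950676 /37191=-455.77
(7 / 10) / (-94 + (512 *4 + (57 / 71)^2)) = 35287 / 98533630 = 0.00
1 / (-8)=-1 / 8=-0.12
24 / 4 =6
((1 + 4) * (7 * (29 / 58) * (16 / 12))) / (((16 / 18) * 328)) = 105 / 1312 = 0.08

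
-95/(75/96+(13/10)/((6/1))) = -45600/479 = -95.20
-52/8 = -13/2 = -6.50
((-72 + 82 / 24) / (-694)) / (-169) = -823 / 1407432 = -0.00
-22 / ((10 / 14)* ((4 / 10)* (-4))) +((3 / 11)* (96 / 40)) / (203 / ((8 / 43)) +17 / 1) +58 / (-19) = 66691857 / 4117300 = 16.20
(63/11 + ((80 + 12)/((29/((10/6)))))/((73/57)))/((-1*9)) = -229511/209583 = -1.10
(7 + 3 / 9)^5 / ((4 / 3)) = 1288408 / 81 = 15906.27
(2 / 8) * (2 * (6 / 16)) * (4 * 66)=99 / 2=49.50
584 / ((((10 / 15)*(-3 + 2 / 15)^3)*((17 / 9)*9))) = -2956500 / 1351619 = -2.19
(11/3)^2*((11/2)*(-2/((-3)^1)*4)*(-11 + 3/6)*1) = -18634/9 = -2070.44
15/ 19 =0.79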